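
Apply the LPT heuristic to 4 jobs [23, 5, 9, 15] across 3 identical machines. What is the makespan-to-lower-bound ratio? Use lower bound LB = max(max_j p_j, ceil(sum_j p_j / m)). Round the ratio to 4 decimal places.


LPT order: [23, 15, 9, 5]
Machine loads after assignment: [23, 15, 14]
LPT makespan = 23
Lower bound = max(max_job, ceil(total/3)) = max(23, 18) = 23
Ratio = 23 / 23 = 1.0

1.0


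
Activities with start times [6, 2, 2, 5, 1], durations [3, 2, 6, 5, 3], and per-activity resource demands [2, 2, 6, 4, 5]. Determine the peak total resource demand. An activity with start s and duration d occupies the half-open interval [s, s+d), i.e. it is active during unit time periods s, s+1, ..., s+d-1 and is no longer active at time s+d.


Each activity i is active on [start_i, start_i + duration_i).
Compute total resource usage per time slot:
  t=0: active resources = [], total = 0
  t=1: active resources = [5], total = 5
  t=2: active resources = [2, 6, 5], total = 13
  t=3: active resources = [2, 6, 5], total = 13
  t=4: active resources = [6], total = 6
  t=5: active resources = [6, 4], total = 10
  t=6: active resources = [2, 6, 4], total = 12
  t=7: active resources = [2, 6, 4], total = 12
  t=8: active resources = [2, 4], total = 6
  t=9: active resources = [4], total = 4
Peak resource demand = 13

13


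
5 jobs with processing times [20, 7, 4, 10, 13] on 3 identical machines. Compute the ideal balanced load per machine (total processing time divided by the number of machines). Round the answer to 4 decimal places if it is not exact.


Total processing time = 20 + 7 + 4 + 10 + 13 = 54
Number of machines = 3
Ideal balanced load = 54 / 3 = 18.0

18.0


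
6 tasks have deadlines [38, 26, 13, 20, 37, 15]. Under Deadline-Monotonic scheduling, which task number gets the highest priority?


Sort tasks by relative deadline (ascending):
  Task 3: deadline = 13
  Task 6: deadline = 15
  Task 4: deadline = 20
  Task 2: deadline = 26
  Task 5: deadline = 37
  Task 1: deadline = 38
Priority order (highest first): [3, 6, 4, 2, 5, 1]
Highest priority task = 3

3


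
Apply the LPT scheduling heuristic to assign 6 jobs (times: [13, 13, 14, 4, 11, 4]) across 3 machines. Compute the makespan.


Sort jobs in decreasing order (LPT): [14, 13, 13, 11, 4, 4]
Assign each job to the least loaded machine:
  Machine 1: jobs [14, 4], load = 18
  Machine 2: jobs [13, 11], load = 24
  Machine 3: jobs [13, 4], load = 17
Makespan = max load = 24

24


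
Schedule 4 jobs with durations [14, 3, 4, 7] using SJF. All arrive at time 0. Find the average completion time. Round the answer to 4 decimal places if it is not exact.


SJF order (ascending): [3, 4, 7, 14]
Completion times:
  Job 1: burst=3, C=3
  Job 2: burst=4, C=7
  Job 3: burst=7, C=14
  Job 4: burst=14, C=28
Average completion = 52/4 = 13.0

13.0


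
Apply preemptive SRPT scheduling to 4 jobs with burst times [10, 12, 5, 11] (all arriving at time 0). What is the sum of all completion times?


Since all jobs arrive at t=0, SRPT equals SPT ordering.
SPT order: [5, 10, 11, 12]
Completion times:
  Job 1: p=5, C=5
  Job 2: p=10, C=15
  Job 3: p=11, C=26
  Job 4: p=12, C=38
Total completion time = 5 + 15 + 26 + 38 = 84

84


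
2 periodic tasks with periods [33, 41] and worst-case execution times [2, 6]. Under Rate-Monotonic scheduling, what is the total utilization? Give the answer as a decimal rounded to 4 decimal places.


Compute individual utilizations (exact fractions):
  Task 1: C/T = 2/33 (approx. 0.0606)
  Task 2: C/T = 6/41 (approx. 0.1463)
Total utilization U = 2/33 + 6/41 = 280/1353
Rounded to 4 decimal places: U = 0.2069
RM (Liu & Layland) bound for 2 tasks = 0.828427; compare with U = 280/1353 (approx. 0.206948)
U <= bound, so schedulable by RM sufficient condition.

0.2069


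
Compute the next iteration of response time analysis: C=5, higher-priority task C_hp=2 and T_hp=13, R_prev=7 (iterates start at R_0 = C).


R_next = C + ceil(R_prev / T_hp) * C_hp
ceil(7 / 13) = ceil(0.5385) = 1
Interference = 1 * 2 = 2
R_next = 5 + 2 = 7
R_next = R_prev, so the iteration has converged (response time = 7).

7


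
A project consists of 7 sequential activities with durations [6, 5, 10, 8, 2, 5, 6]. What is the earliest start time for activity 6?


Activity 6 starts after activities 1 through 5 complete.
Predecessor durations: [6, 5, 10, 8, 2]
ES = 6 + 5 + 10 + 8 + 2 = 31

31


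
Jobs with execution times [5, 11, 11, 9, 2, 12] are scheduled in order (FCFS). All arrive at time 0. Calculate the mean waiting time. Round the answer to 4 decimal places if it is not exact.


FCFS order (as given): [5, 11, 11, 9, 2, 12]
Waiting times:
  Job 1: wait = 0
  Job 2: wait = 5
  Job 3: wait = 16
  Job 4: wait = 27
  Job 5: wait = 36
  Job 6: wait = 38
Sum of waiting times = 122
Average waiting time = 122/6 = 20.3333

20.3333


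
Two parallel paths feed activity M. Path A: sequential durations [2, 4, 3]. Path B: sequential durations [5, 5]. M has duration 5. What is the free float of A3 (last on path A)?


ES(A3) = sum of predecessors on chain A = 6
EF(A3) = ES + duration = 6 + 3 = 9
Successor of A3 is M. ES(M) = max(sum(A), sum(B)) = max(9, 10) = 10
Free float = ES(successor) - EF(current) = 10 - 9 = 1

1


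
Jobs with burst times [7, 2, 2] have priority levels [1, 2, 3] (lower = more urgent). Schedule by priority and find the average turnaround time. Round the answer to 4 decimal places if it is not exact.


Sort by priority (ascending = highest first):
Order: [(1, 7), (2, 2), (3, 2)]
Completion times:
  Priority 1, burst=7, C=7
  Priority 2, burst=2, C=9
  Priority 3, burst=2, C=11
Average turnaround = 27/3 = 9.0

9.0


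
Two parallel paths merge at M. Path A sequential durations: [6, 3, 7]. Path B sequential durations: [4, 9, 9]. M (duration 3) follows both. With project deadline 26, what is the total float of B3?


Forward pass: ES(B3) = sum of predecessors on chain B = 13
EF = ES + duration = 13 + 9 = 22
Backward pass: LF(M) = deadline = 26; LS(M) = 26 - 3 = 23
LF(B3) = LS(M) - sum(successors on chain B) = 23 - 0 = 23
LS = LF - duration = 23 - 9 = 14
Total float = LS - ES = 14 - 13 = 1

1


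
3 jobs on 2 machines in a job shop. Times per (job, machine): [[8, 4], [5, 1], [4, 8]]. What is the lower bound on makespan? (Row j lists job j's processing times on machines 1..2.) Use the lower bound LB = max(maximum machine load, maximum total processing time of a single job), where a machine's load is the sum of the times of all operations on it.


Machine loads:
  Machine 1: 8 + 5 + 4 = 17
  Machine 2: 4 + 1 + 8 = 13
Max machine load = 17
Job totals:
  Job 1: 12
  Job 2: 6
  Job 3: 12
Max job total = 12
Lower bound = max(17, 12) = 17

17


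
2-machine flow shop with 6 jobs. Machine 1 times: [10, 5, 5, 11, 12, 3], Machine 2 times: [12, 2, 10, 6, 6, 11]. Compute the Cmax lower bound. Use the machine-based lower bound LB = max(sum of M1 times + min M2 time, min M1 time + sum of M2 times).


LB1 = sum(M1 times) + min(M2 times) = 46 + 2 = 48
LB2 = min(M1 times) + sum(M2 times) = 3 + 47 = 50
Lower bound = max(LB1, LB2) = max(48, 50) = 50

50


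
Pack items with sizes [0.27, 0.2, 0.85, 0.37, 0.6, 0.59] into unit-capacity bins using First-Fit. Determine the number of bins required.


Place items sequentially using First-Fit:
  Item 0.27 -> new Bin 1
  Item 0.2 -> Bin 1 (now 0.47)
  Item 0.85 -> new Bin 2
  Item 0.37 -> Bin 1 (now 0.84)
  Item 0.6 -> new Bin 3
  Item 0.59 -> new Bin 4
Total bins used = 4

4


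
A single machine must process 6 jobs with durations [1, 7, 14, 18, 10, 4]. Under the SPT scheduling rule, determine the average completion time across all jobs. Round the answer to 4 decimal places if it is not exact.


Sort jobs by processing time (SPT order): [1, 4, 7, 10, 14, 18]
Compute completion times sequentially:
  Job 1: processing = 1, completes at 1
  Job 2: processing = 4, completes at 5
  Job 3: processing = 7, completes at 12
  Job 4: processing = 10, completes at 22
  Job 5: processing = 14, completes at 36
  Job 6: processing = 18, completes at 54
Sum of completion times = 130
Average completion time = 130/6 = 21.6667

21.6667


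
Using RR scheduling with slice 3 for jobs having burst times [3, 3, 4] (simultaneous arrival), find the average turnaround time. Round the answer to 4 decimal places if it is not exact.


Time quantum = 3
Execution trace:
  J1 runs 3 units, time = 3
  J2 runs 3 units, time = 6
  J3 runs 3 units, time = 9
  J3 runs 1 units, time = 10
Finish times: [3, 6, 10]
Average turnaround = 19/3 = 6.3333

6.3333


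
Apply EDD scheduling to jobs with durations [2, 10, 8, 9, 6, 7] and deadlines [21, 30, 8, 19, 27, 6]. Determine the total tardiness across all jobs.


Sort by due date (EDD order): [(7, 6), (8, 8), (9, 19), (2, 21), (6, 27), (10, 30)]
Compute completion times and tardiness:
  Job 1: p=7, d=6, C=7, tardiness=max(0,7-6)=1
  Job 2: p=8, d=8, C=15, tardiness=max(0,15-8)=7
  Job 3: p=9, d=19, C=24, tardiness=max(0,24-19)=5
  Job 4: p=2, d=21, C=26, tardiness=max(0,26-21)=5
  Job 5: p=6, d=27, C=32, tardiness=max(0,32-27)=5
  Job 6: p=10, d=30, C=42, tardiness=max(0,42-30)=12
Total tardiness = 35

35


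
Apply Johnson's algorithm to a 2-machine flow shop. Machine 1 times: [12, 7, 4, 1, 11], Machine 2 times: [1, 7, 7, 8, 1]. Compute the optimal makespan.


Apply Johnson's rule:
  Group 1 (a <= b): [(4, 1, 8), (3, 4, 7), (2, 7, 7)]
  Group 2 (a > b): [(1, 12, 1), (5, 11, 1)]
Optimal job order: [4, 3, 2, 1, 5]
Schedule:
  Job 4: M1 done at 1, M2 done at 9
  Job 3: M1 done at 5, M2 done at 16
  Job 2: M1 done at 12, M2 done at 23
  Job 1: M1 done at 24, M2 done at 25
  Job 5: M1 done at 35, M2 done at 36
Makespan = 36

36


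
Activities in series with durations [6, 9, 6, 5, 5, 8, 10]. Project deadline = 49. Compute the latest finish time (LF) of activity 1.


LF(activity 1) = deadline - sum of successor durations
Successors: activities 2 through 7 with durations [9, 6, 5, 5, 8, 10]
Sum of successor durations = 43
LF = 49 - 43 = 6

6


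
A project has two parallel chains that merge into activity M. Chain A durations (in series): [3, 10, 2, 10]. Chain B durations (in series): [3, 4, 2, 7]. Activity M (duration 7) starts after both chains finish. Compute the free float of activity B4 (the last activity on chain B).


ES(B4) = sum of predecessors on chain B = 9
EF(B4) = ES + duration = 9 + 7 = 16
Successor of B4 is M. ES(M) = max(sum(A), sum(B)) = max(25, 16) = 25
Free float = ES(successor) - EF(current) = 25 - 16 = 9

9


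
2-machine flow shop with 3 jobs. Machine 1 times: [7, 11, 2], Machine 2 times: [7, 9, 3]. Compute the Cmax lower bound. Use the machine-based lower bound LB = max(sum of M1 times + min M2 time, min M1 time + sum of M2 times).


LB1 = sum(M1 times) + min(M2 times) = 20 + 3 = 23
LB2 = min(M1 times) + sum(M2 times) = 2 + 19 = 21
Lower bound = max(LB1, LB2) = max(23, 21) = 23

23


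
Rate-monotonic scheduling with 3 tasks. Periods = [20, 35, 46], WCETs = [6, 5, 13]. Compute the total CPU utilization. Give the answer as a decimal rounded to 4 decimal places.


Compute individual utilizations (exact fractions):
  Task 1: C/T = 6/20 = 3/10 (approx. 0.3)
  Task 2: C/T = 5/35 = 1/7 (approx. 0.1429)
  Task 3: C/T = 13/46 (approx. 0.2826)
Total utilization U = 3/10 + 1/7 + 13/46 = 584/805
Rounded to 4 decimal places: U = 0.7255
RM (Liu & Layland) bound for 3 tasks = 0.779763; compare with U = 584/805 (approx. 0.725466)
U <= bound, so schedulable by RM sufficient condition.

0.7255


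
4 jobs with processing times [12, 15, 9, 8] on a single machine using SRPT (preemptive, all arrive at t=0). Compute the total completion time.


Since all jobs arrive at t=0, SRPT equals SPT ordering.
SPT order: [8, 9, 12, 15]
Completion times:
  Job 1: p=8, C=8
  Job 2: p=9, C=17
  Job 3: p=12, C=29
  Job 4: p=15, C=44
Total completion time = 8 + 17 + 29 + 44 = 98

98


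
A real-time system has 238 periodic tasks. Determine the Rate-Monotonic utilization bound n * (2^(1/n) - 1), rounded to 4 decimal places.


Compute 2^(1/238) = 1.0029166282
Subtract 1: 1.0029166282 - 1 = 0.0029166282
Multiply by n: 238 * 0.0029166282 = 0.6941575116
Round to 4 dp: 0.6942

0.6942


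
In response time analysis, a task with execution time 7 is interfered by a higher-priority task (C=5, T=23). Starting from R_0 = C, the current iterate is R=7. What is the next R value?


R_next = C + ceil(R_prev / T_hp) * C_hp
ceil(7 / 23) = ceil(0.3043) = 1
Interference = 1 * 5 = 5
R_next = 7 + 5 = 12

12


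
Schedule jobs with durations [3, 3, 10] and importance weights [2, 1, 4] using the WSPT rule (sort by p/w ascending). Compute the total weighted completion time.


Compute p/w ratios and sort ascending (WSPT): [(3, 2), (10, 4), (3, 1)]
Compute weighted completion times:
  Job (p=3,w=2): C=3, w*C=2*3=6
  Job (p=10,w=4): C=13, w*C=4*13=52
  Job (p=3,w=1): C=16, w*C=1*16=16
Total weighted completion time = 74

74


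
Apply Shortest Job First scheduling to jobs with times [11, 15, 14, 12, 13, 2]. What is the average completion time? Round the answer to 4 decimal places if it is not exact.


SJF order (ascending): [2, 11, 12, 13, 14, 15]
Completion times:
  Job 1: burst=2, C=2
  Job 2: burst=11, C=13
  Job 3: burst=12, C=25
  Job 4: burst=13, C=38
  Job 5: burst=14, C=52
  Job 6: burst=15, C=67
Average completion = 197/6 = 32.8333

32.8333


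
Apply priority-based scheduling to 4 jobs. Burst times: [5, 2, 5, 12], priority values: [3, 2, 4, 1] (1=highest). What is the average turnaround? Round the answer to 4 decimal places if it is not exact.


Sort by priority (ascending = highest first):
Order: [(1, 12), (2, 2), (3, 5), (4, 5)]
Completion times:
  Priority 1, burst=12, C=12
  Priority 2, burst=2, C=14
  Priority 3, burst=5, C=19
  Priority 4, burst=5, C=24
Average turnaround = 69/4 = 17.25

17.25


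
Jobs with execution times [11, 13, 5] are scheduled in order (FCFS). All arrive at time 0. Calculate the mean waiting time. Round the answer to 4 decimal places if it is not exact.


FCFS order (as given): [11, 13, 5]
Waiting times:
  Job 1: wait = 0
  Job 2: wait = 11
  Job 3: wait = 24
Sum of waiting times = 35
Average waiting time = 35/3 = 11.6667

11.6667


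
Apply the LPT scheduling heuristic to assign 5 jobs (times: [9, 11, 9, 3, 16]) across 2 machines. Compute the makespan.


Sort jobs in decreasing order (LPT): [16, 11, 9, 9, 3]
Assign each job to the least loaded machine:
  Machine 1: jobs [16, 9], load = 25
  Machine 2: jobs [11, 9, 3], load = 23
Makespan = max load = 25

25


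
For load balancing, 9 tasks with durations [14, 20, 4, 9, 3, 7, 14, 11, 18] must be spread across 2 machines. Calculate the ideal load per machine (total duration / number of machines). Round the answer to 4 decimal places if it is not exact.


Total processing time = 14 + 20 + 4 + 9 + 3 + 7 + 14 + 11 + 18 = 100
Number of machines = 2
Ideal balanced load = 100 / 2 = 50.0

50.0


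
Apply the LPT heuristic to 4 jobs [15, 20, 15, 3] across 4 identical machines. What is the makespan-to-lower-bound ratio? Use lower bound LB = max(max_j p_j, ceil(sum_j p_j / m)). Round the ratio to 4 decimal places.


LPT order: [20, 15, 15, 3]
Machine loads after assignment: [20, 15, 15, 3]
LPT makespan = 20
Lower bound = max(max_job, ceil(total/4)) = max(20, 14) = 20
Ratio = 20 / 20 = 1.0

1.0


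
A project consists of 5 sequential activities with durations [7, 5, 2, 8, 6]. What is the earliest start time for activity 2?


Activity 2 starts after activities 1 through 1 complete.
Predecessor durations: [7]
ES = 7 = 7

7


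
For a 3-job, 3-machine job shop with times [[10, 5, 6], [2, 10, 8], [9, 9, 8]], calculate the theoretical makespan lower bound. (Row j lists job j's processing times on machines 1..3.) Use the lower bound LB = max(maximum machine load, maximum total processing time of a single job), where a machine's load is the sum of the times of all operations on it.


Machine loads:
  Machine 1: 10 + 2 + 9 = 21
  Machine 2: 5 + 10 + 9 = 24
  Machine 3: 6 + 8 + 8 = 22
Max machine load = 24
Job totals:
  Job 1: 21
  Job 2: 20
  Job 3: 26
Max job total = 26
Lower bound = max(24, 26) = 26

26


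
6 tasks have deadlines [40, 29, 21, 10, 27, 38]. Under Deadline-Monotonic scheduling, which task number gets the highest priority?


Sort tasks by relative deadline (ascending):
  Task 4: deadline = 10
  Task 3: deadline = 21
  Task 5: deadline = 27
  Task 2: deadline = 29
  Task 6: deadline = 38
  Task 1: deadline = 40
Priority order (highest first): [4, 3, 5, 2, 6, 1]
Highest priority task = 4

4


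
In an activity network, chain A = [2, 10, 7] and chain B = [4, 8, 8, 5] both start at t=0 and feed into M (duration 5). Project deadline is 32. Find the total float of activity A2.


Forward pass: ES(A2) = sum of predecessors on chain A = 2
EF = ES + duration = 2 + 10 = 12
Backward pass: LF(M) = deadline = 32; LS(M) = 32 - 5 = 27
LF(A2) = LS(M) - sum(successors on chain A) = 27 - 7 = 20
LS = LF - duration = 20 - 10 = 10
Total float = LS - ES = 10 - 2 = 8

8


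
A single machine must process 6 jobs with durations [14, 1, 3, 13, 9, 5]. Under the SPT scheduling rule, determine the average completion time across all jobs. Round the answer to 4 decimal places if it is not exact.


Sort jobs by processing time (SPT order): [1, 3, 5, 9, 13, 14]
Compute completion times sequentially:
  Job 1: processing = 1, completes at 1
  Job 2: processing = 3, completes at 4
  Job 3: processing = 5, completes at 9
  Job 4: processing = 9, completes at 18
  Job 5: processing = 13, completes at 31
  Job 6: processing = 14, completes at 45
Sum of completion times = 108
Average completion time = 108/6 = 18.0

18.0


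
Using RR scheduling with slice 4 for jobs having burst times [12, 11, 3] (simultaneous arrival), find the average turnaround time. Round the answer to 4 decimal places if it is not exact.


Time quantum = 4
Execution trace:
  J1 runs 4 units, time = 4
  J2 runs 4 units, time = 8
  J3 runs 3 units, time = 11
  J1 runs 4 units, time = 15
  J2 runs 4 units, time = 19
  J1 runs 4 units, time = 23
  J2 runs 3 units, time = 26
Finish times: [23, 26, 11]
Average turnaround = 60/3 = 20.0

20.0


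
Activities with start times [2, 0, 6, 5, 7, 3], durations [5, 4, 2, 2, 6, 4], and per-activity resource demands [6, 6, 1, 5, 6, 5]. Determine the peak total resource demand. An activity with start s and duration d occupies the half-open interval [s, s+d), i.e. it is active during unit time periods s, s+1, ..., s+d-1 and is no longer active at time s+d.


Each activity i is active on [start_i, start_i + duration_i).
Compute total resource usage per time slot:
  t=0: active resources = [6], total = 6
  t=1: active resources = [6], total = 6
  t=2: active resources = [6, 6], total = 12
  t=3: active resources = [6, 6, 5], total = 17
  t=4: active resources = [6, 5], total = 11
  t=5: active resources = [6, 5, 5], total = 16
  t=6: active resources = [6, 1, 5, 5], total = 17
  t=7: active resources = [1, 6], total = 7
  t=8: active resources = [6], total = 6
  t=9: active resources = [6], total = 6
  t=10: active resources = [6], total = 6
  t=11: active resources = [6], total = 6
  t=12: active resources = [6], total = 6
Peak resource demand = 17

17


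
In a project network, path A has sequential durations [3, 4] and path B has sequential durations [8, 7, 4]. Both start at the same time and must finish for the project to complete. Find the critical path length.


Path A total = 3 + 4 = 7
Path B total = 8 + 7 + 4 = 19
Critical path = longest path = max(7, 19) = 19

19


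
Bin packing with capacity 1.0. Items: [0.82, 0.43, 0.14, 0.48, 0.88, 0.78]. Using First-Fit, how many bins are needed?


Place items sequentially using First-Fit:
  Item 0.82 -> new Bin 1
  Item 0.43 -> new Bin 2
  Item 0.14 -> Bin 1 (now 0.96)
  Item 0.48 -> Bin 2 (now 0.91)
  Item 0.88 -> new Bin 3
  Item 0.78 -> new Bin 4
Total bins used = 4

4


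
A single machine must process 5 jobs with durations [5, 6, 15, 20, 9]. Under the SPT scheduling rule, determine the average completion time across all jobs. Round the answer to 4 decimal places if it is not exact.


Sort jobs by processing time (SPT order): [5, 6, 9, 15, 20]
Compute completion times sequentially:
  Job 1: processing = 5, completes at 5
  Job 2: processing = 6, completes at 11
  Job 3: processing = 9, completes at 20
  Job 4: processing = 15, completes at 35
  Job 5: processing = 20, completes at 55
Sum of completion times = 126
Average completion time = 126/5 = 25.2

25.2


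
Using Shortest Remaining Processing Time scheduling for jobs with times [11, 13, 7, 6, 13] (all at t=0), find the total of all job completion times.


Since all jobs arrive at t=0, SRPT equals SPT ordering.
SPT order: [6, 7, 11, 13, 13]
Completion times:
  Job 1: p=6, C=6
  Job 2: p=7, C=13
  Job 3: p=11, C=24
  Job 4: p=13, C=37
  Job 5: p=13, C=50
Total completion time = 6 + 13 + 24 + 37 + 50 = 130

130


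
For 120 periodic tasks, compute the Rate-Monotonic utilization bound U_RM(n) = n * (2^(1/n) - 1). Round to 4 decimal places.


Compute 2^(1/120) = 1.0057929411
Subtract 1: 1.0057929411 - 1 = 0.0057929411
Multiply by n: 120 * 0.0057929411 = 0.6951529320
Round to 4 dp: 0.6952

0.6952


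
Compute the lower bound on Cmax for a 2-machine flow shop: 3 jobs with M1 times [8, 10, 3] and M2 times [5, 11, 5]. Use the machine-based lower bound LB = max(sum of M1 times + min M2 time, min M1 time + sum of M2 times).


LB1 = sum(M1 times) + min(M2 times) = 21 + 5 = 26
LB2 = min(M1 times) + sum(M2 times) = 3 + 21 = 24
Lower bound = max(LB1, LB2) = max(26, 24) = 26

26


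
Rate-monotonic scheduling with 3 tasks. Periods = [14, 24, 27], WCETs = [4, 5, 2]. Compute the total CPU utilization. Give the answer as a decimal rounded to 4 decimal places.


Compute individual utilizations (exact fractions):
  Task 1: C/T = 4/14 = 2/7 (approx. 0.2857)
  Task 2: C/T = 5/24 (approx. 0.2083)
  Task 3: C/T = 2/27 (approx. 0.0741)
Total utilization U = 2/7 + 5/24 + 2/27 = 859/1512
Rounded to 4 decimal places: U = 0.5681
RM (Liu & Layland) bound for 3 tasks = 0.779763; compare with U = 859/1512 (approx. 0.568122)
U <= bound, so schedulable by RM sufficient condition.

0.5681


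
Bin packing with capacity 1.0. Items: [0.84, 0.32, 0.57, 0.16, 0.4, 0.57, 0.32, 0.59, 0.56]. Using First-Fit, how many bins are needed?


Place items sequentially using First-Fit:
  Item 0.84 -> new Bin 1
  Item 0.32 -> new Bin 2
  Item 0.57 -> Bin 2 (now 0.89)
  Item 0.16 -> Bin 1 (now 1.0)
  Item 0.4 -> new Bin 3
  Item 0.57 -> Bin 3 (now 0.97)
  Item 0.32 -> new Bin 4
  Item 0.59 -> Bin 4 (now 0.91)
  Item 0.56 -> new Bin 5
Total bins used = 5

5


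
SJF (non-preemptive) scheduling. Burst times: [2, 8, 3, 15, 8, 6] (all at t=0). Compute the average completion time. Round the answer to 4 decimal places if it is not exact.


SJF order (ascending): [2, 3, 6, 8, 8, 15]
Completion times:
  Job 1: burst=2, C=2
  Job 2: burst=3, C=5
  Job 3: burst=6, C=11
  Job 4: burst=8, C=19
  Job 5: burst=8, C=27
  Job 6: burst=15, C=42
Average completion = 106/6 = 17.6667

17.6667


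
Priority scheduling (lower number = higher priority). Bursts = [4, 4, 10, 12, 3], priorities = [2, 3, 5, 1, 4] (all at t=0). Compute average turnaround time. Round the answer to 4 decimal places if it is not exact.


Sort by priority (ascending = highest first):
Order: [(1, 12), (2, 4), (3, 4), (4, 3), (5, 10)]
Completion times:
  Priority 1, burst=12, C=12
  Priority 2, burst=4, C=16
  Priority 3, burst=4, C=20
  Priority 4, burst=3, C=23
  Priority 5, burst=10, C=33
Average turnaround = 104/5 = 20.8

20.8


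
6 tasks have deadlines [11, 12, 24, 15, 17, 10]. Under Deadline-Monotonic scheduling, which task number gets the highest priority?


Sort tasks by relative deadline (ascending):
  Task 6: deadline = 10
  Task 1: deadline = 11
  Task 2: deadline = 12
  Task 4: deadline = 15
  Task 5: deadline = 17
  Task 3: deadline = 24
Priority order (highest first): [6, 1, 2, 4, 5, 3]
Highest priority task = 6

6


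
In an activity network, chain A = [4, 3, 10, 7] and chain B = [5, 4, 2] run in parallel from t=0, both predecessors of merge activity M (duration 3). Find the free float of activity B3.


ES(B3) = sum of predecessors on chain B = 9
EF(B3) = ES + duration = 9 + 2 = 11
Successor of B3 is M. ES(M) = max(sum(A), sum(B)) = max(24, 11) = 24
Free float = ES(successor) - EF(current) = 24 - 11 = 13

13


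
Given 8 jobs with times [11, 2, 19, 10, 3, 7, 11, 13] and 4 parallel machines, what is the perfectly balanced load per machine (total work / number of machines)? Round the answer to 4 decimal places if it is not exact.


Total processing time = 11 + 2 + 19 + 10 + 3 + 7 + 11 + 13 = 76
Number of machines = 4
Ideal balanced load = 76 / 4 = 19.0

19.0


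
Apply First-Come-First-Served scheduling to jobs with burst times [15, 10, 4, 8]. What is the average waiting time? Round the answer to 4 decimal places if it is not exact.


FCFS order (as given): [15, 10, 4, 8]
Waiting times:
  Job 1: wait = 0
  Job 2: wait = 15
  Job 3: wait = 25
  Job 4: wait = 29
Sum of waiting times = 69
Average waiting time = 69/4 = 17.25

17.25


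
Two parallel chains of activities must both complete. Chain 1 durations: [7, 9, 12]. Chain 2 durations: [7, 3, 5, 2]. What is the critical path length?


Path A total = 7 + 9 + 12 = 28
Path B total = 7 + 3 + 5 + 2 = 17
Critical path = longest path = max(28, 17) = 28

28


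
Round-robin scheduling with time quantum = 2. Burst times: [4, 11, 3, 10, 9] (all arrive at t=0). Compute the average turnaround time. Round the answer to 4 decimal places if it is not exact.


Time quantum = 2
Execution trace:
  J1 runs 2 units, time = 2
  J2 runs 2 units, time = 4
  J3 runs 2 units, time = 6
  J4 runs 2 units, time = 8
  J5 runs 2 units, time = 10
  J1 runs 2 units, time = 12
  J2 runs 2 units, time = 14
  J3 runs 1 units, time = 15
  J4 runs 2 units, time = 17
  J5 runs 2 units, time = 19
  J2 runs 2 units, time = 21
  J4 runs 2 units, time = 23
  J5 runs 2 units, time = 25
  J2 runs 2 units, time = 27
  J4 runs 2 units, time = 29
  J5 runs 2 units, time = 31
  J2 runs 2 units, time = 33
  J4 runs 2 units, time = 35
  J5 runs 1 units, time = 36
  J2 runs 1 units, time = 37
Finish times: [12, 37, 15, 35, 36]
Average turnaround = 135/5 = 27.0

27.0


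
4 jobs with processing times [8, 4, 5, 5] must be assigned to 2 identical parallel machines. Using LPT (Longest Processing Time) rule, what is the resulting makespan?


Sort jobs in decreasing order (LPT): [8, 5, 5, 4]
Assign each job to the least loaded machine:
  Machine 1: jobs [8, 4], load = 12
  Machine 2: jobs [5, 5], load = 10
Makespan = max load = 12

12


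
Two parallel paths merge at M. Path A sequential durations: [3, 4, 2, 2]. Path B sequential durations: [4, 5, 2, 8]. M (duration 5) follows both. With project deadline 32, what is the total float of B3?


Forward pass: ES(B3) = sum of predecessors on chain B = 9
EF = ES + duration = 9 + 2 = 11
Backward pass: LF(M) = deadline = 32; LS(M) = 32 - 5 = 27
LF(B3) = LS(M) - sum(successors on chain B) = 27 - 8 = 19
LS = LF - duration = 19 - 2 = 17
Total float = LS - ES = 17 - 9 = 8

8


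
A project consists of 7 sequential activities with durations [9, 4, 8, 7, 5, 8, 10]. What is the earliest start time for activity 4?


Activity 4 starts after activities 1 through 3 complete.
Predecessor durations: [9, 4, 8]
ES = 9 + 4 + 8 = 21

21


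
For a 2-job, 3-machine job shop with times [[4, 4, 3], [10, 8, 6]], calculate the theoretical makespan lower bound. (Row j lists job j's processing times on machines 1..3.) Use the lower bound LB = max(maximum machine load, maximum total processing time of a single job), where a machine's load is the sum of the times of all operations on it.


Machine loads:
  Machine 1: 4 + 10 = 14
  Machine 2: 4 + 8 = 12
  Machine 3: 3 + 6 = 9
Max machine load = 14
Job totals:
  Job 1: 11
  Job 2: 24
Max job total = 24
Lower bound = max(14, 24) = 24

24


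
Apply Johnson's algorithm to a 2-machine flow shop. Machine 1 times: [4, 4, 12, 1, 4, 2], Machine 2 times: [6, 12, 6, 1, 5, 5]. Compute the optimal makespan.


Apply Johnson's rule:
  Group 1 (a <= b): [(4, 1, 1), (6, 2, 5), (1, 4, 6), (2, 4, 12), (5, 4, 5)]
  Group 2 (a > b): [(3, 12, 6)]
Optimal job order: [4, 6, 1, 2, 5, 3]
Schedule:
  Job 4: M1 done at 1, M2 done at 2
  Job 6: M1 done at 3, M2 done at 8
  Job 1: M1 done at 7, M2 done at 14
  Job 2: M1 done at 11, M2 done at 26
  Job 5: M1 done at 15, M2 done at 31
  Job 3: M1 done at 27, M2 done at 37
Makespan = 37

37


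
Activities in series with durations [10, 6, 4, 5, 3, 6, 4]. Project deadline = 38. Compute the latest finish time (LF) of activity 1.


LF(activity 1) = deadline - sum of successor durations
Successors: activities 2 through 7 with durations [6, 4, 5, 3, 6, 4]
Sum of successor durations = 28
LF = 38 - 28 = 10

10


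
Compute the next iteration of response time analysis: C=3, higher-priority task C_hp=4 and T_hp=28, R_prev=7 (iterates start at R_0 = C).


R_next = C + ceil(R_prev / T_hp) * C_hp
ceil(7 / 28) = ceil(0.25) = 1
Interference = 1 * 4 = 4
R_next = 3 + 4 = 7
R_next = R_prev, so the iteration has converged (response time = 7).

7


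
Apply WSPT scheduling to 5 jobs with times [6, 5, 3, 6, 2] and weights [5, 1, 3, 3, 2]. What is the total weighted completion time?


Compute p/w ratios and sort ascending (WSPT): [(3, 3), (2, 2), (6, 5), (6, 3), (5, 1)]
Compute weighted completion times:
  Job (p=3,w=3): C=3, w*C=3*3=9
  Job (p=2,w=2): C=5, w*C=2*5=10
  Job (p=6,w=5): C=11, w*C=5*11=55
  Job (p=6,w=3): C=17, w*C=3*17=51
  Job (p=5,w=1): C=22, w*C=1*22=22
Total weighted completion time = 147

147


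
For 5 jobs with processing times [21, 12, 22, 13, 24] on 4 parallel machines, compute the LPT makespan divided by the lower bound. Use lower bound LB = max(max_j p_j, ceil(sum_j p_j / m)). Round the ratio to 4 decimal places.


LPT order: [24, 22, 21, 13, 12]
Machine loads after assignment: [24, 22, 21, 25]
LPT makespan = 25
Lower bound = max(max_job, ceil(total/4)) = max(24, 23) = 24
Ratio = 25 / 24 = 1.0417

1.0417


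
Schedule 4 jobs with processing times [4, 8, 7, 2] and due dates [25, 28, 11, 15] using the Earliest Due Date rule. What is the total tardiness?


Sort by due date (EDD order): [(7, 11), (2, 15), (4, 25), (8, 28)]
Compute completion times and tardiness:
  Job 1: p=7, d=11, C=7, tardiness=max(0,7-11)=0
  Job 2: p=2, d=15, C=9, tardiness=max(0,9-15)=0
  Job 3: p=4, d=25, C=13, tardiness=max(0,13-25)=0
  Job 4: p=8, d=28, C=21, tardiness=max(0,21-28)=0
Total tardiness = 0

0


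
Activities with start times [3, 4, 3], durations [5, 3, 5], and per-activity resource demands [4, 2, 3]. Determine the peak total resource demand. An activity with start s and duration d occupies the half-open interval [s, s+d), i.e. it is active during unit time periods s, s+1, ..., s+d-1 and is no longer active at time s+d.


Each activity i is active on [start_i, start_i + duration_i).
Compute total resource usage per time slot:
  t=0: active resources = [], total = 0
  t=1: active resources = [], total = 0
  t=2: active resources = [], total = 0
  t=3: active resources = [4, 3], total = 7
  t=4: active resources = [4, 2, 3], total = 9
  t=5: active resources = [4, 2, 3], total = 9
  t=6: active resources = [4, 2, 3], total = 9
  t=7: active resources = [4, 3], total = 7
Peak resource demand = 9

9


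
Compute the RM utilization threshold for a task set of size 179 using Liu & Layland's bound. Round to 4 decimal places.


Compute 2^(1/179) = 1.0038798378
Subtract 1: 1.0038798378 - 1 = 0.0038798378
Multiply by n: 179 * 0.0038798378 = 0.6944909662
Round to 4 dp: 0.6945

0.6945


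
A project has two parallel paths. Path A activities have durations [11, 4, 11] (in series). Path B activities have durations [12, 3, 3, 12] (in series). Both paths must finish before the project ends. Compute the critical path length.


Path A total = 11 + 4 + 11 = 26
Path B total = 12 + 3 + 3 + 12 = 30
Critical path = longest path = max(26, 30) = 30

30


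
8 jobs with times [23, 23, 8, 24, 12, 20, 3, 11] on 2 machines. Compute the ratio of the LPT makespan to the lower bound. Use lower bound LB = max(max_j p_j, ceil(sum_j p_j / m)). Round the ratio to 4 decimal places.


LPT order: [24, 23, 23, 20, 12, 11, 8, 3]
Machine loads after assignment: [64, 60]
LPT makespan = 64
Lower bound = max(max_job, ceil(total/2)) = max(24, 62) = 62
Ratio = 64 / 62 = 1.0323

1.0323


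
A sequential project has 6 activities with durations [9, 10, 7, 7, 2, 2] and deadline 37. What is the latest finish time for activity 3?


LF(activity 3) = deadline - sum of successor durations
Successors: activities 4 through 6 with durations [7, 2, 2]
Sum of successor durations = 11
LF = 37 - 11 = 26

26


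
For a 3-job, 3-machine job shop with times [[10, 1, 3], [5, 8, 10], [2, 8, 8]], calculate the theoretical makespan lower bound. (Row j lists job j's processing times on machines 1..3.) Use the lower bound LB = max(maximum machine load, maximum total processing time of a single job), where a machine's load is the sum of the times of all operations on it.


Machine loads:
  Machine 1: 10 + 5 + 2 = 17
  Machine 2: 1 + 8 + 8 = 17
  Machine 3: 3 + 10 + 8 = 21
Max machine load = 21
Job totals:
  Job 1: 14
  Job 2: 23
  Job 3: 18
Max job total = 23
Lower bound = max(21, 23) = 23

23


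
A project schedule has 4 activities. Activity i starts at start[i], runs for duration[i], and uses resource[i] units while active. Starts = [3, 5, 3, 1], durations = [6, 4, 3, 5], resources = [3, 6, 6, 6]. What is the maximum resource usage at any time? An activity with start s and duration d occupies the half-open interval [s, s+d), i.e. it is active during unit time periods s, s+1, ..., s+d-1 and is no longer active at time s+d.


Each activity i is active on [start_i, start_i + duration_i).
Compute total resource usage per time slot:
  t=0: active resources = [], total = 0
  t=1: active resources = [6], total = 6
  t=2: active resources = [6], total = 6
  t=3: active resources = [3, 6, 6], total = 15
  t=4: active resources = [3, 6, 6], total = 15
  t=5: active resources = [3, 6, 6, 6], total = 21
  t=6: active resources = [3, 6], total = 9
  t=7: active resources = [3, 6], total = 9
  t=8: active resources = [3, 6], total = 9
Peak resource demand = 21

21


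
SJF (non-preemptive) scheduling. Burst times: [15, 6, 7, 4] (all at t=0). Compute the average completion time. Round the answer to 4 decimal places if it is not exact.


SJF order (ascending): [4, 6, 7, 15]
Completion times:
  Job 1: burst=4, C=4
  Job 2: burst=6, C=10
  Job 3: burst=7, C=17
  Job 4: burst=15, C=32
Average completion = 63/4 = 15.75

15.75


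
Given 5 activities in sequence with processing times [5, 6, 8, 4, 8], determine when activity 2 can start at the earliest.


Activity 2 starts after activities 1 through 1 complete.
Predecessor durations: [5]
ES = 5 = 5

5


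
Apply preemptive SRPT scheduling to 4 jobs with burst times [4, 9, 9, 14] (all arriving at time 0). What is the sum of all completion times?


Since all jobs arrive at t=0, SRPT equals SPT ordering.
SPT order: [4, 9, 9, 14]
Completion times:
  Job 1: p=4, C=4
  Job 2: p=9, C=13
  Job 3: p=9, C=22
  Job 4: p=14, C=36
Total completion time = 4 + 13 + 22 + 36 = 75

75


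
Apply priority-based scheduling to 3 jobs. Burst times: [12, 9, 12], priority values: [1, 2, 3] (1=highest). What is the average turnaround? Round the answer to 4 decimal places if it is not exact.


Sort by priority (ascending = highest first):
Order: [(1, 12), (2, 9), (3, 12)]
Completion times:
  Priority 1, burst=12, C=12
  Priority 2, burst=9, C=21
  Priority 3, burst=12, C=33
Average turnaround = 66/3 = 22.0

22.0


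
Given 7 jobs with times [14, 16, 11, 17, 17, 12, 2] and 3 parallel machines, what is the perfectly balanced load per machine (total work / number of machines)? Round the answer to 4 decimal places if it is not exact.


Total processing time = 14 + 16 + 11 + 17 + 17 + 12 + 2 = 89
Number of machines = 3
Ideal balanced load = 89 / 3 = 29.6667

29.6667


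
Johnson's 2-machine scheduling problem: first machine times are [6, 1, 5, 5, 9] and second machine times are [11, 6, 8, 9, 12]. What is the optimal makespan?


Apply Johnson's rule:
  Group 1 (a <= b): [(2, 1, 6), (3, 5, 8), (4, 5, 9), (1, 6, 11), (5, 9, 12)]
  Group 2 (a > b): []
Optimal job order: [2, 3, 4, 1, 5]
Schedule:
  Job 2: M1 done at 1, M2 done at 7
  Job 3: M1 done at 6, M2 done at 15
  Job 4: M1 done at 11, M2 done at 24
  Job 1: M1 done at 17, M2 done at 35
  Job 5: M1 done at 26, M2 done at 47
Makespan = 47

47


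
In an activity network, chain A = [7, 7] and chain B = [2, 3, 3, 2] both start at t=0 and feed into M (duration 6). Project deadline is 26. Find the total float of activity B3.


Forward pass: ES(B3) = sum of predecessors on chain B = 5
EF = ES + duration = 5 + 3 = 8
Backward pass: LF(M) = deadline = 26; LS(M) = 26 - 6 = 20
LF(B3) = LS(M) - sum(successors on chain B) = 20 - 2 = 18
LS = LF - duration = 18 - 3 = 15
Total float = LS - ES = 15 - 5 = 10

10


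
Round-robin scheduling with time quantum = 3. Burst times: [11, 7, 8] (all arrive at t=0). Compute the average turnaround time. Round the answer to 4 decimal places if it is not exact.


Time quantum = 3
Execution trace:
  J1 runs 3 units, time = 3
  J2 runs 3 units, time = 6
  J3 runs 3 units, time = 9
  J1 runs 3 units, time = 12
  J2 runs 3 units, time = 15
  J3 runs 3 units, time = 18
  J1 runs 3 units, time = 21
  J2 runs 1 units, time = 22
  J3 runs 2 units, time = 24
  J1 runs 2 units, time = 26
Finish times: [26, 22, 24]
Average turnaround = 72/3 = 24.0

24.0


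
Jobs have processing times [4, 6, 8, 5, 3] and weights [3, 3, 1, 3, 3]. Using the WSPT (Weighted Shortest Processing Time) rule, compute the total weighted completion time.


Compute p/w ratios and sort ascending (WSPT): [(3, 3), (4, 3), (5, 3), (6, 3), (8, 1)]
Compute weighted completion times:
  Job (p=3,w=3): C=3, w*C=3*3=9
  Job (p=4,w=3): C=7, w*C=3*7=21
  Job (p=5,w=3): C=12, w*C=3*12=36
  Job (p=6,w=3): C=18, w*C=3*18=54
  Job (p=8,w=1): C=26, w*C=1*26=26
Total weighted completion time = 146

146


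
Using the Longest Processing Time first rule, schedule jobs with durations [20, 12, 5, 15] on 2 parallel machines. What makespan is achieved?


Sort jobs in decreasing order (LPT): [20, 15, 12, 5]
Assign each job to the least loaded machine:
  Machine 1: jobs [20, 5], load = 25
  Machine 2: jobs [15, 12], load = 27
Makespan = max load = 27

27


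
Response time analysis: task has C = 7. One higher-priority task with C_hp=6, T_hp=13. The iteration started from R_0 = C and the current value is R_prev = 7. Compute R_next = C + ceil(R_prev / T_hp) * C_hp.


R_next = C + ceil(R_prev / T_hp) * C_hp
ceil(7 / 13) = ceil(0.5385) = 1
Interference = 1 * 6 = 6
R_next = 7 + 6 = 13

13


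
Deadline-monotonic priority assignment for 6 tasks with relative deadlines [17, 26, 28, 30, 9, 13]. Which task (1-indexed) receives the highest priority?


Sort tasks by relative deadline (ascending):
  Task 5: deadline = 9
  Task 6: deadline = 13
  Task 1: deadline = 17
  Task 2: deadline = 26
  Task 3: deadline = 28
  Task 4: deadline = 30
Priority order (highest first): [5, 6, 1, 2, 3, 4]
Highest priority task = 5

5


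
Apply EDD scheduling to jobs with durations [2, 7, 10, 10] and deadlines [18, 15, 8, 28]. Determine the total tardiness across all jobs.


Sort by due date (EDD order): [(10, 8), (7, 15), (2, 18), (10, 28)]
Compute completion times and tardiness:
  Job 1: p=10, d=8, C=10, tardiness=max(0,10-8)=2
  Job 2: p=7, d=15, C=17, tardiness=max(0,17-15)=2
  Job 3: p=2, d=18, C=19, tardiness=max(0,19-18)=1
  Job 4: p=10, d=28, C=29, tardiness=max(0,29-28)=1
Total tardiness = 6

6


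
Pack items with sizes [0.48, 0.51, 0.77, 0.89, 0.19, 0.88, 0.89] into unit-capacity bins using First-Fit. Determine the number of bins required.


Place items sequentially using First-Fit:
  Item 0.48 -> new Bin 1
  Item 0.51 -> Bin 1 (now 0.99)
  Item 0.77 -> new Bin 2
  Item 0.89 -> new Bin 3
  Item 0.19 -> Bin 2 (now 0.96)
  Item 0.88 -> new Bin 4
  Item 0.89 -> new Bin 5
Total bins used = 5

5
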